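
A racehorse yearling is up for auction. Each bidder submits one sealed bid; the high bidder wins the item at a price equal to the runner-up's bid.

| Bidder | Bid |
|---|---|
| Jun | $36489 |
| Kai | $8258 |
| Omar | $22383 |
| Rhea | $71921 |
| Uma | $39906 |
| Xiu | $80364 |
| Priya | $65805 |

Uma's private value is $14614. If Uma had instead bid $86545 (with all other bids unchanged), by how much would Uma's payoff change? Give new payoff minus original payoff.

The highest bid among the other bidders is $80364; Uma's bid doesn't change that.
Original bid $39906: Uma is not highest (top rival bid is $80364); payoff $0.
Alternative bid $86545: Uma is highest, pays the top rival bid $80364; payoff $14614 − $80364 = −$65750.
Change in payoff = −$65750 − ($0) = −$65750.

−$65750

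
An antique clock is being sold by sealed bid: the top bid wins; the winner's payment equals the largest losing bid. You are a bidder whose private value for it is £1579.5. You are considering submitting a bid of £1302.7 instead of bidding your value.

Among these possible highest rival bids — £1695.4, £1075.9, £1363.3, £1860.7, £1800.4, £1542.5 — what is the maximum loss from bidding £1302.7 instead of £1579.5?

£216.2

£1695.4: same outcome either way → loss £0.
£1075.9: same outcome either way → loss £0.
£1363.3: truthful gives £216.2, deviation gives £0 → loss £216.2.
£1860.7: same outcome either way → loss £0.
£1800.4: same outcome either way → loss £0.
£1542.5: truthful gives £37, deviation gives £0 → loss £37.
Maximum loss: £216.2.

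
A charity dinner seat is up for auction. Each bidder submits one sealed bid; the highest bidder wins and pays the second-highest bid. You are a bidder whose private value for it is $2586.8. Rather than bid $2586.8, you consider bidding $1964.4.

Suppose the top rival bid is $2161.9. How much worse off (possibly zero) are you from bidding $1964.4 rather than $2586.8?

Bidding your value $2586.8: you win (since $2586.8 > $2161.9) and pay $2161.9. Payoff $424.9.
Bidding $1964.4: you lose. Payoff $0.
The competing bid $2161.9 lies between your shaded bid and your value, so underbidding forfeits an item you could have won at a profitable price.
Loss from deviating = $424.9 − ($0) = $424.9.

$424.9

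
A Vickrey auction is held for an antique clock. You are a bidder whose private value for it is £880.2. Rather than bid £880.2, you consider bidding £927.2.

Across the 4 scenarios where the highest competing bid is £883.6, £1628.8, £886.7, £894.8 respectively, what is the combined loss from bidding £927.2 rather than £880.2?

The deviation costs you only when the competing bid falls strictly between £880.2 and £927.2; elsewhere both bids give the same outcome.
£883.6: truthful payoff £0, deviation payoff −£3.4 → loss £3.4.
£1628.8: outcomes coincide → loss £0.
£886.7: truthful payoff £0, deviation payoff −£6.5 → loss £6.5.
£894.8: truthful payoff £0, deviation payoff −£14.6 → loss £14.6.
Total loss = £3.4 + £6.5 + £14.6 = £24.5.

£24.5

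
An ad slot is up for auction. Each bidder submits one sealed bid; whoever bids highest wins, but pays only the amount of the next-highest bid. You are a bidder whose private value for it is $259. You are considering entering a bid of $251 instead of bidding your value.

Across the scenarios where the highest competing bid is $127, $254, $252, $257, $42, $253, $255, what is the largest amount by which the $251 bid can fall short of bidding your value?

$7

$127: same outcome either way → loss $0.
$254: truthful gives $5, deviation gives $0 → loss $5.
$252: truthful gives $7, deviation gives $0 → loss $7.
$257: truthful gives $2, deviation gives $0 → loss $2.
$42: same outcome either way → loss $0.
$253: truthful gives $6, deviation gives $0 → loss $6.
$255: truthful gives $4, deviation gives $0 → loss $4.
Maximum loss: $7.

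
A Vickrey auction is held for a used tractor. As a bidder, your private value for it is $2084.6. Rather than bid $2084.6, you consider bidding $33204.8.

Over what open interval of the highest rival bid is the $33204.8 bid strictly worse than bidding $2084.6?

($2084.6, $33204.8)

If the competing bid is below $2084.6, both bids win at the same price — no difference.
If it is above $33204.8, both bids lose — no difference.
If it lies strictly between $2084.6 and $33204.8, bidding your value loses (payoff 0) while bidding $33204.8 wins at a price above your value (payoff negative).
So the deviation strictly hurts on the open interval ($2084.6, $33204.8).
Truthful bidding weakly dominates here: raising your bid can only win items priced above your value, and lowering it can only forfeit items priced below.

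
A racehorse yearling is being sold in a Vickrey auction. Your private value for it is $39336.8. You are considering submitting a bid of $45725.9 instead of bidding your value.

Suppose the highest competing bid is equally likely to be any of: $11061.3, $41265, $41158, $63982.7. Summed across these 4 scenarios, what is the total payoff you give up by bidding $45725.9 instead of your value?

The deviation costs you only when the competing bid falls strictly between $39336.8 and $45725.9; elsewhere both bids give the same outcome.
$11061.3: outcomes coincide → loss $0.
$41265: truthful payoff $0, deviation payoff −$1928.2 → loss $1928.2.
$41158: truthful payoff $0, deviation payoff −$1821.2 → loss $1821.2.
$63982.7: outcomes coincide → loss $0.
Total loss = $1928.2 + $1821.2 = $3749.4.
In a second-price auction your bid sets only whether you win, not what you pay, so bidding your true value is weakly dominant.

$3749.4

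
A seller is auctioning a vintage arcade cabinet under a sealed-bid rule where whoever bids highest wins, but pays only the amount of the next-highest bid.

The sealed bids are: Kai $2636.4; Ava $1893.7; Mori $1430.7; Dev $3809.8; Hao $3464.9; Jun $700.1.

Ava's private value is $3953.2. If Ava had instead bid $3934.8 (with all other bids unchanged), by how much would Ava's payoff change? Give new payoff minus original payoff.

The highest bid among the other bidders is $3809.8; Ava's bid doesn't change that.
Original bid $1893.7: Ava is not highest (top rival bid is $3809.8); payoff $0.
Alternative bid $3934.8: Ava is highest, pays the top rival bid $3809.8; payoff $3953.2 − $3809.8 = $143.4.
Change in payoff = $143.4 − ($0) = $143.4.

$143.4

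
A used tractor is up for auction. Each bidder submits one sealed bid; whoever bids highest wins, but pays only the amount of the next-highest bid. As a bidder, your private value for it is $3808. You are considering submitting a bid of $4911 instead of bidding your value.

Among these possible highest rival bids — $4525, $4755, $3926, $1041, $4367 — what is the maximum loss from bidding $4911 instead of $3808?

$4525: truthful gives $0, deviation gives −$717 → loss $717.
$4755: truthful gives $0, deviation gives −$947 → loss $947.
$3926: truthful gives $0, deviation gives −$118 → loss $118.
$1041: same outcome either way → loss $0.
$4367: truthful gives $0, deviation gives −$559 → loss $559.
Maximum loss: $947.

$947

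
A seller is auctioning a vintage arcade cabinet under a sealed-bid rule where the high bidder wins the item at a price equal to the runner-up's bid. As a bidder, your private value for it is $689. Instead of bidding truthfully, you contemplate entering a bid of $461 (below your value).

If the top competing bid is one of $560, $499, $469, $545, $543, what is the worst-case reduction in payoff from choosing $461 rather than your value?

$220

$560: truthful gives $129, deviation gives $0 → loss $129.
$499: truthful gives $190, deviation gives $0 → loss $190.
$469: truthful gives $220, deviation gives $0 → loss $220.
$545: truthful gives $144, deviation gives $0 → loss $144.
$543: truthful gives $146, deviation gives $0 → loss $146.
Maximum loss: $220.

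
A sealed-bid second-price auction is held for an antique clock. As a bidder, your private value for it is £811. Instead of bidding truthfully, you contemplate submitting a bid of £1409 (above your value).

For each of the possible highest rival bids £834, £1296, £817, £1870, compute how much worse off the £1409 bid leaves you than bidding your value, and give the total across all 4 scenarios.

The deviation costs you only when the competing bid falls strictly between £811 and £1409; elsewhere both bids give the same outcome.
£834: truthful payoff £0, deviation payoff −£23 → loss £23.
£1296: truthful payoff £0, deviation payoff −£485 → loss £485.
£817: truthful payoff £0, deviation payoff −£6 → loss £6.
£1870: outcomes coincide → loss £0.
Total loss = £23 + £485 + £6 = £514.

£514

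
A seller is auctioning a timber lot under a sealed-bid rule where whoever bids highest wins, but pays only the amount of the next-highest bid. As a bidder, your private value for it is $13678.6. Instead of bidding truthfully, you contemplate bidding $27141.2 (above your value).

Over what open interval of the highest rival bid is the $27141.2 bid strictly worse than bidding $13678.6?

If the competing bid is below $13678.6, both bids win at the same price — no difference.
If it is above $27141.2, both bids lose — no difference.
If it lies strictly between $13678.6 and $27141.2, bidding your value loses (payoff 0) while bidding $27141.2 wins at a price above your value (payoff negative).
So the deviation strictly hurts on the open interval ($13678.6, $27141.2).

($13678.6, $27141.2)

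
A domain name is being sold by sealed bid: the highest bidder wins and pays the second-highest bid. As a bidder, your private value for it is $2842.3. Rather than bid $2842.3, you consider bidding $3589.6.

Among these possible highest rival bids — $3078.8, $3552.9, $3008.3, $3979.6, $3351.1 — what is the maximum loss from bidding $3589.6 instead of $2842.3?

$3078.8: truthful gives $0, deviation gives −$236.5 → loss $236.5.
$3552.9: truthful gives $0, deviation gives −$710.6 → loss $710.6.
$3008.3: truthful gives $0, deviation gives −$166 → loss $166.
$3979.6: same outcome either way → loss $0.
$3351.1: truthful gives $0, deviation gives −$508.8 → loss $508.8.
Maximum loss: $710.6.

$710.6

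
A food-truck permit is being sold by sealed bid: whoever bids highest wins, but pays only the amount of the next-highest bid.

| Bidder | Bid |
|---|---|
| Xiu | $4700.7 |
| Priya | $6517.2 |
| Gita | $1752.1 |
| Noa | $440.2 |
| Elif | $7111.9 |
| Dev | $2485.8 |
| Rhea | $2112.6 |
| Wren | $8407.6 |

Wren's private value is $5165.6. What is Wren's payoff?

−$1946.3

Highest bid: Wren at $8407.6, so Wren wins.
Second-highest bid: Elif at $7111.9 — that is the price the winner pays.
Wren's payoff = value − price = $5165.6 − $7111.9 = −$1946.3.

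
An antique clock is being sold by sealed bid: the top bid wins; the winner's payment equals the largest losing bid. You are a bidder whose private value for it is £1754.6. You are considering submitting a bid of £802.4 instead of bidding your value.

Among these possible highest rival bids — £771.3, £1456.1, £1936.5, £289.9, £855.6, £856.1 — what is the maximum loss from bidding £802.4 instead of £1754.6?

£899

£771.3: same outcome either way → loss £0.
£1456.1: truthful gives £298.5, deviation gives £0 → loss £298.5.
£1936.5: same outcome either way → loss £0.
£289.9: same outcome either way → loss £0.
£855.6: truthful gives £899, deviation gives £0 → loss £899.
£856.1: truthful gives £898.5, deviation gives £0 → loss £898.5.
Maximum loss: £899.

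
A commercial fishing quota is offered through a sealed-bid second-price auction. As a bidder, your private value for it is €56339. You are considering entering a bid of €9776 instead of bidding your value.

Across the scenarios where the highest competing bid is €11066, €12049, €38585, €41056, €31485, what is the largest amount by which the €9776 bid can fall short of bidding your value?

€45273

€11066: truthful gives €45273, deviation gives €0 → loss €45273.
€12049: truthful gives €44290, deviation gives €0 → loss €44290.
€38585: truthful gives €17754, deviation gives €0 → loss €17754.
€41056: truthful gives €15283, deviation gives €0 → loss €15283.
€31485: truthful gives €24854, deviation gives €0 → loss €24854.
Maximum loss: €45273.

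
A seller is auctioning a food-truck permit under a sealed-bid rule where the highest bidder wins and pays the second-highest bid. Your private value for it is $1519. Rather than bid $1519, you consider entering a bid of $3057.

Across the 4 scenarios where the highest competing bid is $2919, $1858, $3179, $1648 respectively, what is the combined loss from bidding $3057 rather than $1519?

$1868

The deviation costs you only when the competing bid falls strictly between $1519 and $3057; elsewhere both bids give the same outcome.
$2919: truthful payoff $0, deviation payoff −$1400 → loss $1400.
$1858: truthful payoff $0, deviation payoff −$339 → loss $339.
$3179: outcomes coincide → loss $0.
$1648: truthful payoff $0, deviation payoff −$129 → loss $129.
Total loss = $1400 + $339 + $129 = $1868.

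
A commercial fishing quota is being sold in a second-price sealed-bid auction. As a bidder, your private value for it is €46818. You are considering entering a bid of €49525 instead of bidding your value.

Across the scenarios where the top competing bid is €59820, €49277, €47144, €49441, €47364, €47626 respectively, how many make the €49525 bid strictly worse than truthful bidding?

5

The deviation hurts exactly when the highest competing bid lies strictly between €46818 and €49525 — overbidding then wins at a price above your value.
€59820: above both → same outcome either way.
€49277: inside the interval → strictly worse (loss €2459).
€47144: inside the interval → strictly worse (loss €326).
€49441: inside the interval → strictly worse (loss €2623).
€47364: inside the interval → strictly worse (loss €546).
€47626: inside the interval → strictly worse (loss €808).
Count: 5.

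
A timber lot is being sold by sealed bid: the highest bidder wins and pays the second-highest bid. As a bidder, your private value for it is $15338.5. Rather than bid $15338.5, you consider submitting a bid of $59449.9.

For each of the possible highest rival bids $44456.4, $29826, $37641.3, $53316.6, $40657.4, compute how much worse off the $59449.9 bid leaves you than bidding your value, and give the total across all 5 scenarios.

$129205.2

The deviation costs you only when the competing bid falls strictly between $15338.5 and $59449.9; elsewhere both bids give the same outcome.
$44456.4: truthful payoff $0, deviation payoff −$29117.9 → loss $29117.9.
$29826: truthful payoff $0, deviation payoff −$14487.5 → loss $14487.5.
$37641.3: truthful payoff $0, deviation payoff −$22302.8 → loss $22302.8.
$53316.6: truthful payoff $0, deviation payoff −$37978.1 → loss $37978.1.
$40657.4: truthful payoff $0, deviation payoff −$25318.9 → loss $25318.9.
Total loss = $29117.9 + $14487.5 + $22302.8 + $37978.1 + $25318.9 = $129205.2.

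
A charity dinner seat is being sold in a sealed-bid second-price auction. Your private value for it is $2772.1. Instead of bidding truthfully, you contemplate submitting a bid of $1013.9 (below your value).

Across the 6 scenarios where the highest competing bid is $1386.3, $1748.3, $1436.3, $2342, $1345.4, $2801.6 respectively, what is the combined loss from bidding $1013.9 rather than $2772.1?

$5602.2

The deviation costs you only when the competing bid falls strictly between $1013.9 and $2772.1; elsewhere both bids give the same outcome.
$1386.3: truthful payoff $1385.8, deviation payoff $0 → loss $1385.8.
$1748.3: truthful payoff $1023.8, deviation payoff $0 → loss $1023.8.
$1436.3: truthful payoff $1335.8, deviation payoff $0 → loss $1335.8.
$2342: truthful payoff $430.1, deviation payoff $0 → loss $430.1.
$1345.4: truthful payoff $1426.7, deviation payoff $0 → loss $1426.7.
$2801.6: outcomes coincide → loss $0.
Total loss = $1385.8 + $1023.8 + $1335.8 + $430.1 + $1426.7 = $5602.2.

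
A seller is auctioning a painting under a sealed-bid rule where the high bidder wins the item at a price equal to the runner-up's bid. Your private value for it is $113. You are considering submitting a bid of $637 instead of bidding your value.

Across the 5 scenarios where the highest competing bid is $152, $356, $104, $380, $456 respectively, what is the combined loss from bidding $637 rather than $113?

The deviation costs you only when the competing bid falls strictly between $113 and $637; elsewhere both bids give the same outcome.
$152: truthful payoff $0, deviation payoff −$39 → loss $39.
$356: truthful payoff $0, deviation payoff −$243 → loss $243.
$104: outcomes coincide → loss $0.
$380: truthful payoff $0, deviation payoff −$267 → loss $267.
$456: truthful payoff $0, deviation payoff −$343 → loss $343.
Total loss = $39 + $243 + $267 + $343 = $892.

$892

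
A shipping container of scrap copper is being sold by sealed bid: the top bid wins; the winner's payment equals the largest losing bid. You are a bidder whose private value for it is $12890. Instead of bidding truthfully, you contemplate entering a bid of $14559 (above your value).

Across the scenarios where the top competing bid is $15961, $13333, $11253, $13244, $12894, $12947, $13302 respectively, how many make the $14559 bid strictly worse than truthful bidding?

The deviation hurts exactly when the highest competing bid lies strictly between $12890 and $14559 — overbidding then wins at a price above your value.
$15961: above both → same outcome either way.
$13333: inside the interval → strictly worse (loss $443).
$11253: below both → same outcome either way.
$13244: inside the interval → strictly worse (loss $354).
$12894: inside the interval → strictly worse (loss $4).
$12947: inside the interval → strictly worse (loss $57).
$13302: inside the interval → strictly worse (loss $412).
Count: 5.

5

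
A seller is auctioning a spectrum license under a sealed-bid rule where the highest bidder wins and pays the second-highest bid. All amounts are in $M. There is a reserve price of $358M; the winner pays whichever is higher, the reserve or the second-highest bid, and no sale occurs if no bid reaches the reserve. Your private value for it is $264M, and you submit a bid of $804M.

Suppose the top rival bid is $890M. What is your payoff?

Your bid $804M is below the highest competing bid $890M, so you lose. Payoff $0M.

$0M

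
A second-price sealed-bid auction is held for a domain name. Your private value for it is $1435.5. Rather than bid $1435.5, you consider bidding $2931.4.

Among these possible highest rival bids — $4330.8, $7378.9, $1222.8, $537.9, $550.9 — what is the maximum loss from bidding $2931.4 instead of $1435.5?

$0

$4330.8: same outcome either way → loss $0.
$7378.9: same outcome either way → loss $0.
$1222.8: same outcome either way → loss $0.
$537.9: same outcome either way → loss $0.
$550.9: same outcome either way → loss $0.
Maximum loss: $0.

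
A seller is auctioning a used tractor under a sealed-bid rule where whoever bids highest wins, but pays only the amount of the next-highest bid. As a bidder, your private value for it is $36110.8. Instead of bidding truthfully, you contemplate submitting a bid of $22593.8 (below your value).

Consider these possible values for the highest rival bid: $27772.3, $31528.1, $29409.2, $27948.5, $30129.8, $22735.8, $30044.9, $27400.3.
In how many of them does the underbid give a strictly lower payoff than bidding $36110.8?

8

The deviation hurts exactly when the highest competing bid lies strictly between $22593.8 and $36110.8 — underbidding then forfeits a profitable win.
$27772.3: inside the interval → strictly worse (loss $8338.5).
$31528.1: inside the interval → strictly worse (loss $4582.7).
$29409.2: inside the interval → strictly worse (loss $6701.6).
$27948.5: inside the interval → strictly worse (loss $8162.3).
$30129.8: inside the interval → strictly worse (loss $5981).
$22735.8: inside the interval → strictly worse (loss $13375).
$30044.9: inside the interval → strictly worse (loss $6065.9).
$27400.3: inside the interval → strictly worse (loss $8710.5).
Count: 8.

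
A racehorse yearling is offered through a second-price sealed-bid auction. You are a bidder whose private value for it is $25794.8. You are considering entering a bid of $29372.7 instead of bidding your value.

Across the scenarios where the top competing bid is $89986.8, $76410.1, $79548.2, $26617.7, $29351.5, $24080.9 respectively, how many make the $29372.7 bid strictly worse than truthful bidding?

The deviation hurts exactly when the highest competing bid lies strictly between $25794.8 and $29372.7 — overbidding then wins at a price above your value.
$89986.8: above both → same outcome either way.
$76410.1: above both → same outcome either way.
$79548.2: above both → same outcome either way.
$26617.7: inside the interval → strictly worse (loss $822.9).
$29351.5: inside the interval → strictly worse (loss $3556.7).
$24080.9: below both → same outcome either way.
Count: 2.

2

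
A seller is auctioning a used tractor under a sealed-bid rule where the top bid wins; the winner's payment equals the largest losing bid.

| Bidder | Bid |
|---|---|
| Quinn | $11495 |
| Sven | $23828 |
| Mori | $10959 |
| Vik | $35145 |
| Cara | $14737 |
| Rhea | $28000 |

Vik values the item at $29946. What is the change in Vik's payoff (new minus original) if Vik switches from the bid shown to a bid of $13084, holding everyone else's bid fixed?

−$1946

The highest bid among the other bidders is $28000; Vik's bid doesn't change that.
Original bid $35145: Vik is highest, pays the top rival bid $28000; payoff $29946 − $28000 = $1946.
Alternative bid $13084: Vik is not highest (top rival bid is $28000); payoff $0.
Change in payoff = $0 − ($1946) = −$1946.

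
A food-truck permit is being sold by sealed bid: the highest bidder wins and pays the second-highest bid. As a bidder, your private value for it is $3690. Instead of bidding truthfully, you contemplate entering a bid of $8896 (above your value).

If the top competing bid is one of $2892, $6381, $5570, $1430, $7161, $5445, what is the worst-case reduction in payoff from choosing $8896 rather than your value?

$3471

$2892: same outcome either way → loss $0.
$6381: truthful gives $0, deviation gives −$2691 → loss $2691.
$5570: truthful gives $0, deviation gives −$1880 → loss $1880.
$1430: same outcome either way → loss $0.
$7161: truthful gives $0, deviation gives −$3471 → loss $3471.
$5445: truthful gives $0, deviation gives −$1755 → loss $1755.
Maximum loss: $3471.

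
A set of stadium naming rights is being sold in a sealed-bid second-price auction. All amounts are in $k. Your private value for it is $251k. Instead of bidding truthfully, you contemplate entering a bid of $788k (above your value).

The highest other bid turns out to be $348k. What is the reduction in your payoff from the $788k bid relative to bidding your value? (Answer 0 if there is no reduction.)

Bidding your value $251k: you lose (since $251k < $348k). Payoff $0k.
Bidding $788k: you win and pay $348k. Payoff $251k − $348k = −$97k.
The competing bid $348k lies between your value and your inflated bid, so overbidding wins an item priced above your value.
Loss from deviating = $0k − (−$97k) = $97k.

$97k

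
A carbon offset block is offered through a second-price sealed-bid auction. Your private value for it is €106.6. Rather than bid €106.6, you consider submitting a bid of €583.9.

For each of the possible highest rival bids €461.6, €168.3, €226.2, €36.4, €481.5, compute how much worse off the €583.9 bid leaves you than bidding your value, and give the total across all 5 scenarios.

€911.2

The deviation costs you only when the competing bid falls strictly between €106.6 and €583.9; elsewhere both bids give the same outcome.
€461.6: truthful payoff €0, deviation payoff −€355 → loss €355.
€168.3: truthful payoff €0, deviation payoff −€61.7 → loss €61.7.
€226.2: truthful payoff €0, deviation payoff −€119.6 → loss €119.6.
€36.4: outcomes coincide → loss €0.
€481.5: truthful payoff €0, deviation payoff −€374.9 → loss €374.9.
Total loss = €355 + €61.7 + €119.6 + €374.9 = €911.2.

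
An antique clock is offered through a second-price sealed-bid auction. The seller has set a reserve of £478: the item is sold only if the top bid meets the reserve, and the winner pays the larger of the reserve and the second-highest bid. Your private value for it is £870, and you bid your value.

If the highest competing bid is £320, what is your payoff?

Your bid £870 is the highest and exceeds the reserve.
Price = max(second-highest bid, reserve) = max(£320, £478) = £478.
Payoff = £870 − £478 = £392.

£392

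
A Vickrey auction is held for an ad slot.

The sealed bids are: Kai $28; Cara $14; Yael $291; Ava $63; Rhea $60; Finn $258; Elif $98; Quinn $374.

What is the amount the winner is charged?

Highest bid: Quinn at $374, so Quinn wins.
Second-highest bid: Yael at $291 — that is the price the winner pays.

$291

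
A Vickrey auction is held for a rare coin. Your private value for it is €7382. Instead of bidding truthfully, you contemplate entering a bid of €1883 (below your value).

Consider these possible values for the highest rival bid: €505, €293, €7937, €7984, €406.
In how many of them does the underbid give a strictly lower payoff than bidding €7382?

0

The deviation hurts exactly when the highest competing bid lies strictly between €1883 and €7382 — underbidding then forfeits a profitable win.
€505: below both → same outcome either way.
€293: below both → same outcome either way.
€7937: above both → same outcome either way.
€7984: above both → same outcome either way.
€406: below both → same outcome either way.
Count: 0.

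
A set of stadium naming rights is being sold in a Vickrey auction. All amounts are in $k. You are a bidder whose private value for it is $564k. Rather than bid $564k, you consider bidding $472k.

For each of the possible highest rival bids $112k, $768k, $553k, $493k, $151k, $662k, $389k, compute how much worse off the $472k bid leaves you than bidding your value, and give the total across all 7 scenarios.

The deviation costs you only when the competing bid falls strictly between $472k and $564k; elsewhere both bids give the same outcome.
$112k: outcomes coincide → loss $0k.
$768k: outcomes coincide → loss $0k.
$553k: truthful payoff $11k, deviation payoff $0k → loss $11k.
$493k: truthful payoff $71k, deviation payoff $0k → loss $71k.
$151k: outcomes coincide → loss $0k.
$662k: outcomes coincide → loss $0k.
$389k: outcomes coincide → loss $0k.
Total loss = $11k + $71k = $82k.

$82k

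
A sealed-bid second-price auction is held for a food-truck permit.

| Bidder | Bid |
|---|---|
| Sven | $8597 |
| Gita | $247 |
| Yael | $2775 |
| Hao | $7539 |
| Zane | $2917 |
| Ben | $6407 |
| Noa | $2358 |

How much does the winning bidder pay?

Highest bid: Sven at $8597, so Sven wins.
Second-highest bid: Hao at $7539 — that is the price the winner pays.

$7539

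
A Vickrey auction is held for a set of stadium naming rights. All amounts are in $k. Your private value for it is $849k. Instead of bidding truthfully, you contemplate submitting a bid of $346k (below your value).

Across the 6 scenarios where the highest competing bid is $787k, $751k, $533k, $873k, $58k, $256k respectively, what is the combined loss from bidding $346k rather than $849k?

The deviation costs you only when the competing bid falls strictly between $346k and $849k; elsewhere both bids give the same outcome.
$787k: truthful payoff $62k, deviation payoff $0k → loss $62k.
$751k: truthful payoff $98k, deviation payoff $0k → loss $98k.
$533k: truthful payoff $316k, deviation payoff $0k → loss $316k.
$873k: outcomes coincide → loss $0k.
$58k: outcomes coincide → loss $0k.
$256k: outcomes coincide → loss $0k.
Total loss = $62k + $98k + $316k = $476k.
Truthful bidding weakly dominates here: raising your bid can only win items priced above your value, and lowering it can only forfeit items priced below.

$476k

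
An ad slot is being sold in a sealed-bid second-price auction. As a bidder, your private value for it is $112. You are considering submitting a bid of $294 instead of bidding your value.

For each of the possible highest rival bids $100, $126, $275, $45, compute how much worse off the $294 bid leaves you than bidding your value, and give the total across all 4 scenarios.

The deviation costs you only when the competing bid falls strictly between $112 and $294; elsewhere both bids give the same outcome.
$100: outcomes coincide → loss $0.
$126: truthful payoff $0, deviation payoff −$14 → loss $14.
$275: truthful payoff $0, deviation payoff −$163 → loss $163.
$45: outcomes coincide → loss $0.
Total loss = $14 + $163 = $177.

$177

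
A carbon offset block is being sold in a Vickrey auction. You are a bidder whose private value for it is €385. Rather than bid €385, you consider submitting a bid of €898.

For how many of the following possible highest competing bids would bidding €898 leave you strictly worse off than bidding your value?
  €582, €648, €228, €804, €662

The deviation hurts exactly when the highest competing bid lies strictly between €385 and €898 — overbidding then wins at a price above your value.
€582: inside the interval → strictly worse (loss €197).
€648: inside the interval → strictly worse (loss €263).
€228: below both → same outcome either way.
€804: inside the interval → strictly worse (loss €419).
€662: inside the interval → strictly worse (loss €277).
Count: 4.

4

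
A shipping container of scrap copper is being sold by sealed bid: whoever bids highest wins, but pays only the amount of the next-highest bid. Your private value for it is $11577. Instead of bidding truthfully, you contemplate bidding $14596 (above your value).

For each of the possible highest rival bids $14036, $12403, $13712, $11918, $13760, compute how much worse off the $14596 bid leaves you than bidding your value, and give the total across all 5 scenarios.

The deviation costs you only when the competing bid falls strictly between $11577 and $14596; elsewhere both bids give the same outcome.
$14036: truthful payoff $0, deviation payoff −$2459 → loss $2459.
$12403: truthful payoff $0, deviation payoff −$826 → loss $826.
$13712: truthful payoff $0, deviation payoff −$2135 → loss $2135.
$11918: truthful payoff $0, deviation payoff −$341 → loss $341.
$13760: truthful payoff $0, deviation payoff −$2183 → loss $2183.
Total loss = $2459 + $826 + $2135 + $341 + $2183 = $7944.
In a second-price auction your bid sets only whether you win, not what you pay, so bidding your true value is weakly dominant.

$7944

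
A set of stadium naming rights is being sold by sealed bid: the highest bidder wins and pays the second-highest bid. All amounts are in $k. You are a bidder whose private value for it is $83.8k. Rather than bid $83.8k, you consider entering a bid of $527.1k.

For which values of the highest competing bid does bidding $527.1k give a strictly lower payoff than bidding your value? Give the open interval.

If the competing bid is below $83.8k, both bids win at the same price — no difference.
If it is above $527.1k, both bids lose — no difference.
If it lies strictly between $83.8k and $527.1k, bidding your value loses (payoff 0) while bidding $527.1k wins at a price above your value (payoff negative).
So the deviation strictly hurts on the open interval ($83.8k, $527.1k).

($83.8k, $527.1k)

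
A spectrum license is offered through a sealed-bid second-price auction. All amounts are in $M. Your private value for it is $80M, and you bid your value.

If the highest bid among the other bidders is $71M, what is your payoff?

$9M

Your bid $80M exceeds the highest competing bid $71M, so you win.
In a second-price auction the winner pays the second-highest bid, $71M.
Payoff = value − price = $80M − $71M = $9M.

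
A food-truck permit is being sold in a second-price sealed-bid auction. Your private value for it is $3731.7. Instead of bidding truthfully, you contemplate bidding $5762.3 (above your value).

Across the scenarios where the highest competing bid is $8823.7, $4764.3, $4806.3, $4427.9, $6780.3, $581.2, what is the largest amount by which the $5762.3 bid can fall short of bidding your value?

$1074.6

$8823.7: same outcome either way → loss $0.
$4764.3: truthful gives $0, deviation gives −$1032.6 → loss $1032.6.
$4806.3: truthful gives $0, deviation gives −$1074.6 → loss $1074.6.
$4427.9: truthful gives $0, deviation gives −$696.2 → loss $696.2.
$6780.3: same outcome either way → loss $0.
$581.2: same outcome either way → loss $0.
Maximum loss: $1074.6.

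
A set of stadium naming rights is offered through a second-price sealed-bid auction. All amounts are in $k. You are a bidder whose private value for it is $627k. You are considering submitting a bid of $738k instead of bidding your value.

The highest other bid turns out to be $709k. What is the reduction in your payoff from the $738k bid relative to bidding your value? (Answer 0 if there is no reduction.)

$82k

Bidding your value $627k: you lose (since $627k < $709k). Payoff $0k.
Bidding $738k: you win and pay $709k. Payoff $627k − $709k = −$82k.
The competing bid $709k lies between your value and your inflated bid, so overbidding wins an item priced above your value.
Loss from deviating = $0k − (−$82k) = $82k.
Truthful bidding weakly dominates here: raising your bid can only win items priced above your value, and lowering it can only forfeit items priced below.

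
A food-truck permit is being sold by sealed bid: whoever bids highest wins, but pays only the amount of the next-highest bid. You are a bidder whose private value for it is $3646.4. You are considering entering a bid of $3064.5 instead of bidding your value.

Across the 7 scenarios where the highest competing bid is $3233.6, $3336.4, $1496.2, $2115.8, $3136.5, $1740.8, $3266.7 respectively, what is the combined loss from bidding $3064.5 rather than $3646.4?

The deviation costs you only when the competing bid falls strictly between $3064.5 and $3646.4; elsewhere both bids give the same outcome.
$3233.6: truthful payoff $412.8, deviation payoff $0 → loss $412.8.
$3336.4: truthful payoff $310, deviation payoff $0 → loss $310.
$1496.2: outcomes coincide → loss $0.
$2115.8: outcomes coincide → loss $0.
$3136.5: truthful payoff $509.9, deviation payoff $0 → loss $509.9.
$1740.8: outcomes coincide → loss $0.
$3266.7: truthful payoff $379.7, deviation payoff $0 → loss $379.7.
Total loss = $412.8 + $310 + $509.9 + $379.7 = $1612.4.

$1612.4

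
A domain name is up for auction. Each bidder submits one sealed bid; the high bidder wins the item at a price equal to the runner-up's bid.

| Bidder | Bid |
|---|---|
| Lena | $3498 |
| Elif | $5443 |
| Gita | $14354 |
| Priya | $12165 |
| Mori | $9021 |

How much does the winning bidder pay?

Highest bid: Gita at $14354, so Gita wins.
Second-highest bid: Priya at $12165 — that is the price the winner pays.

$12165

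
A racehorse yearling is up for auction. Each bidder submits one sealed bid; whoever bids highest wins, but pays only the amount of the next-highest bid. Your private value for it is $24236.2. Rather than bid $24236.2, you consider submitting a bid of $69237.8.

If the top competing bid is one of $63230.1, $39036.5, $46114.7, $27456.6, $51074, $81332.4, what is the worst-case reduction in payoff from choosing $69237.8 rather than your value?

$63230.1: truthful gives $0, deviation gives −$38993.9 → loss $38993.9.
$39036.5: truthful gives $0, deviation gives −$14800.3 → loss $14800.3.
$46114.7: truthful gives $0, deviation gives −$21878.5 → loss $21878.5.
$27456.6: truthful gives $0, deviation gives −$3220.4 → loss $3220.4.
$51074: truthful gives $0, deviation gives −$26837.8 → loss $26837.8.
$81332.4: same outcome either way → loss $0.
Maximum loss: $38993.9.

$38993.9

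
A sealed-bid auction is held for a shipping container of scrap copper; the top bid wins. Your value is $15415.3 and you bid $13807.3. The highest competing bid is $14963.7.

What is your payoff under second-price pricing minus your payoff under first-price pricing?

Your bid $13807.3 is below $14963.7, so you lose under either rule.
Payoff is $0 in both cases; difference = $0.

$0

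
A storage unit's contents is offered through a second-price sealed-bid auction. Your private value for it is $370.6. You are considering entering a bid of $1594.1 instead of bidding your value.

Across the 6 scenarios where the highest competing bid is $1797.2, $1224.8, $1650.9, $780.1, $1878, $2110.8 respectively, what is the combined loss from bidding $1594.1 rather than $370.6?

$1263.7

The deviation costs you only when the competing bid falls strictly between $370.6 and $1594.1; elsewhere both bids give the same outcome.
$1797.2: outcomes coincide → loss $0.
$1224.8: truthful payoff $0, deviation payoff −$854.2 → loss $854.2.
$1650.9: outcomes coincide → loss $0.
$780.1: truthful payoff $0, deviation payoff −$409.5 → loss $409.5.
$1878: outcomes coincide → loss $0.
$2110.8: outcomes coincide → loss $0.
Total loss = $854.2 + $409.5 = $1263.7.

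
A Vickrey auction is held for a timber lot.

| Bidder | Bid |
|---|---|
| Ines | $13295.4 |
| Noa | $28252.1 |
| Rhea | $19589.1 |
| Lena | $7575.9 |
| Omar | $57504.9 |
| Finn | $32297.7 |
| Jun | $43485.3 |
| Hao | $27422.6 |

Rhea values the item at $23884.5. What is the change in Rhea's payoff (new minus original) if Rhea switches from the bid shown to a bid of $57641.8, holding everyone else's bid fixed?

−$33620.4

The highest bid among the other bidders is $57504.9; Rhea's bid doesn't change that.
Original bid $19589.1: Rhea is not highest (top rival bid is $57504.9); payoff $0.
Alternative bid $57641.8: Rhea is highest, pays the top rival bid $57504.9; payoff $23884.5 − $57504.9 = −$33620.4.
Change in payoff = −$33620.4 − ($0) = −$33620.4.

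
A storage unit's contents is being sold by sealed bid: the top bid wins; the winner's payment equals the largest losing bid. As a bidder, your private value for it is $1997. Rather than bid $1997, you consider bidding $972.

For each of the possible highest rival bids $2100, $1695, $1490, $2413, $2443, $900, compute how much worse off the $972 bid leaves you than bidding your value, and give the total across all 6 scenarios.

The deviation costs you only when the competing bid falls strictly between $972 and $1997; elsewhere both bids give the same outcome.
$2100: outcomes coincide → loss $0.
$1695: truthful payoff $302, deviation payoff $0 → loss $302.
$1490: truthful payoff $507, deviation payoff $0 → loss $507.
$2413: outcomes coincide → loss $0.
$2443: outcomes coincide → loss $0.
$900: outcomes coincide → loss $0.
Total loss = $302 + $507 = $809.

$809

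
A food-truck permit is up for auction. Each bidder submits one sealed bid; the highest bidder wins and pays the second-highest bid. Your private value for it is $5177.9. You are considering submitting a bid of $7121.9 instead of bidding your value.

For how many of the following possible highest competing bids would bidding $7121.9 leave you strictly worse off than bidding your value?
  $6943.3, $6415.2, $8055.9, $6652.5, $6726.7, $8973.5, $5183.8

5

The deviation hurts exactly when the highest competing bid lies strictly between $5177.9 and $7121.9 — overbidding then wins at a price above your value.
$6943.3: inside the interval → strictly worse (loss $1765.4).
$6415.2: inside the interval → strictly worse (loss $1237.3).
$8055.9: above both → same outcome either way.
$6652.5: inside the interval → strictly worse (loss $1474.6).
$6726.7: inside the interval → strictly worse (loss $1548.8).
$8973.5: above both → same outcome either way.
$5183.8: inside the interval → strictly worse (loss $5.9).
Count: 5.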